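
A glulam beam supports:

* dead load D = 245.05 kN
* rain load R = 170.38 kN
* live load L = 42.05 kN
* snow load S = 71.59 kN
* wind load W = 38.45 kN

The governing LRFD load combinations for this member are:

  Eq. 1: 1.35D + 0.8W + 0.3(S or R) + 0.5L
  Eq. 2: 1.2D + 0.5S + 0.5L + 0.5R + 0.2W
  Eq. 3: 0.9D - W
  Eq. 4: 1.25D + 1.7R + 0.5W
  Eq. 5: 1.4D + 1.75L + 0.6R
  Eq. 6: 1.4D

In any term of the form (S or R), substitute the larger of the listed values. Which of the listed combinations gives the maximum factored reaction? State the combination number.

(S or R) → R = 170.38 kN.
Eq. 1: 1.35(245.05) + 0.8(38.45) + 0.3(170.38) + 0.5(42.05) = 330.82 + 30.76 + 51.11 + 21.03 = 433.72
Eq. 2: 1.2(245.05) + 0.5(71.59) + 0.5(42.05) + 0.5(170.38) + 0.2(38.45) = 443.76
Eq. 3: 0.9(245.05) - 1.0(38.45) = 220.55 - 38.45 = 182.10
Eq. 4: 1.25(245.05) + 1.7(170.38) + 0.5(38.45) = 615.18
Eq. 5: 1.4(245.05) + 1.75(42.05) + 0.6(170.38) = 343.07 + 73.59 + 102.23 = 518.89
Eq. 6: 1.4(245.05) = 343.07
The largest value is 615.18 kN from combination 4.

Combination 4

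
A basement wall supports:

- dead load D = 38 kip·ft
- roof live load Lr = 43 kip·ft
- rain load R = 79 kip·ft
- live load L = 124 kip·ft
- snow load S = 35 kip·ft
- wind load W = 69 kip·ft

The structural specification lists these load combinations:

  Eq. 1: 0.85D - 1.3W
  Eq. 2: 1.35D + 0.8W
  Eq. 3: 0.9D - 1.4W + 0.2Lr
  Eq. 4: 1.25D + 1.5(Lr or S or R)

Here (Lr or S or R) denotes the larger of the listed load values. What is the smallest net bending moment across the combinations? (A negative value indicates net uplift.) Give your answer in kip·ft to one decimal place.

(Lr or S or R) → R = 79 kip·ft.
Eq. 1: 0.85(38) - 1.3(69) = 32.3 - 89.7 = -57.4
Eq. 2: 1.35(38) + 0.8(69) = 51.3 + 55.2 = 106.5
Eq. 3: 0.9(38) - 1.4(69) + 0.2(43) = 34.2 - 96.6 + 8.6 = -53.8
Eq. 4: 1.25(38) + 1.5(79) = 47.5 + 118.5 = 166.0
Combination 1 gives the minimum: -57.4 kip·ft.

-57.4 kip·ft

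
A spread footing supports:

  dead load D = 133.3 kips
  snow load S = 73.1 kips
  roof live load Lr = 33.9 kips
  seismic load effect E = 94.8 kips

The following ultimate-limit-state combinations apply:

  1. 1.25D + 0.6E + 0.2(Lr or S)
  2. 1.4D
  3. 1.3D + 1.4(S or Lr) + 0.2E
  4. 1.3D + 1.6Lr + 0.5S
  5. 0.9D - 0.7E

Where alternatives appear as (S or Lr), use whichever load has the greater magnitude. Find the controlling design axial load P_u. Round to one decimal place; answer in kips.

(Lr or S) → S = 73.1 kips; (S or Lr) → S = 73.1 kips.
1. 1.25(133.3) + 0.6(94.8) + 0.2(73.1) = 166.6 + 56.9 + 14.6 = 238.1
2. 1.4(133.3) = 186.6
3. 1.3(133.3) + 1.4(73.1) + 0.2(94.8) = 173.3 + 102.3 + 19.0 = 294.6
4. 1.3(133.3) + 1.6(33.9) + 0.5(73.1) = 173.3 + 54.2 + 36.6 = 264.1
5. 0.9(133.3) - 0.7(94.8) = 120.0 - 66.4 = 53.6
Combination 3 governs: P_u = 294.6 kips.

294.6 kips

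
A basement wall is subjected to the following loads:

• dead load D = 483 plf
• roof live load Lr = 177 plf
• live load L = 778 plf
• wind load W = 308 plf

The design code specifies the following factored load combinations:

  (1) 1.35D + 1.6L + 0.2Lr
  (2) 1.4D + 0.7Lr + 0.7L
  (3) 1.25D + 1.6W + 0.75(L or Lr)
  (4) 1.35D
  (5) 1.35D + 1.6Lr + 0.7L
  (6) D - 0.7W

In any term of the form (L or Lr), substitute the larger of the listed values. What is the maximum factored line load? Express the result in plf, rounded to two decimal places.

(L or Lr) → L = 778 plf.
(1) 1.35(483) + 1.6(778) + 0.2(177) = 652.05 + 1244.80 + 35.40 = 1932.25
(2) 1.4(483) + 0.7(177) + 0.7(778) = 676.20 + 123.90 + 544.60 = 1344.70
(3) 1.25(483) + 1.6(308) + 0.75(778) = 603.75 + 492.80 + 583.50 = 1680.05
(4) 1.35(483) = 652.05
(5) 1.35(483) + 1.6(177) + 0.7(778) = 652.05 + 283.20 + 544.60 = 1479.85
(6) 1.0(483) - 0.7(308) = 483.00 - 215.60 = 267.40
Maximum is from combination 1.

1932.25 plf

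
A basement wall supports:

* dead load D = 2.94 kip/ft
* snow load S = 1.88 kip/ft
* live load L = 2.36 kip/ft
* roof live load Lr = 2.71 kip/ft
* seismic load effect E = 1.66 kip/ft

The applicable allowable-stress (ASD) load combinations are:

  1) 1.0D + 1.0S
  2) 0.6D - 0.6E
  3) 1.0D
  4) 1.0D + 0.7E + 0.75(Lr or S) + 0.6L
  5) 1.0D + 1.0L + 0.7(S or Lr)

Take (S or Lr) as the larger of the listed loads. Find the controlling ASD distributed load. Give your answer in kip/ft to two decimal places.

7.55 kip/ft

(Lr or S) → Lr = 2.71 kip/ft; (S or Lr) → Lr = 2.71 kip/ft.
1) 1.0(2.94) + 1.0(1.88) = 2.94 + 1.88 = 4.82
2) 0.6(2.94) - 0.6(1.66) = 0.77
3) 1.0(2.94) = 2.94
4) 1.0(2.94) + 0.7(1.66) + 0.75(2.71) + 0.6(2.36) = 2.94 + 1.16 + 2.03 + 1.42 = 7.55
5) 1.0(2.94) + 1.0(2.36) + 0.7(2.71) = 2.94 + 2.36 + 1.90 = 7.20
Combination 4 governs: w = 7.55 kip/ft.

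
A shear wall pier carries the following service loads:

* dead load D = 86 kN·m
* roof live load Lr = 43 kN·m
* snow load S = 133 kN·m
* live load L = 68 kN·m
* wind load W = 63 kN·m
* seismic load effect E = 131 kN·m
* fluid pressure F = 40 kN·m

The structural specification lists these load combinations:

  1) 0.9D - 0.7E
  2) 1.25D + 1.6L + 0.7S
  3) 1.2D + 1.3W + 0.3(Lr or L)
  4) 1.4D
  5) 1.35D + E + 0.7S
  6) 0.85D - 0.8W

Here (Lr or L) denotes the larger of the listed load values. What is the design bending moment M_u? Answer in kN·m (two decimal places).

340.20 kN·m

(Lr or L) → L = 68 kN·m.
1) 0.9(86) - 0.7(131) = 77.40 - 91.70 = -14.30
2) 1.25(86) + 1.6(68) + 0.7(133) = 107.50 + 108.80 + 93.10 = 309.40
3) 1.2(86) + 1.3(63) + 0.3(68) = 103.20 + 81.90 + 20.40 = 205.50
4) 1.4(86) = 120.40
5) 1.35(86) + 1.0(131) + 0.7(133) = 116.10 + 131.00 + 93.10 = 340.20
6) 0.85(86) - 0.8(63) = 73.10 - 50.40 = 22.70
The controlling combination is 5, giving 340.20 kN·m.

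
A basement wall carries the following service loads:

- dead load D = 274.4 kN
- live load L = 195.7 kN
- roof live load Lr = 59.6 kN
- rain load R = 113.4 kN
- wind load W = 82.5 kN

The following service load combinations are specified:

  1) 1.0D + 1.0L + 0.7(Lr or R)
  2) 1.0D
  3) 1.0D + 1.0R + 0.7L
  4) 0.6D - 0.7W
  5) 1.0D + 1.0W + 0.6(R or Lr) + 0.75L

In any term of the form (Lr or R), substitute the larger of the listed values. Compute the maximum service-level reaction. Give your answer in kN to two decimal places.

(Lr or R) → R = 113.4 kN; (R or Lr) → R = 113.4 kN.
1) 1.0(274.4) + 1.0(195.7) + 0.7(113.4) = 274.40 + 195.70 + 79.38 = 549.48
2) 1.0(274.4) = 274.40
3) 1.0(274.4) + 1.0(113.4) + 0.7(195.7) = 274.40 + 113.40 + 136.99 = 524.79
4) 0.6(274.4) - 0.7(82.5) = 164.64 - 57.75 = 106.89
5) 1.0(274.4) + 1.0(82.5) + 0.6(113.4) + 0.75(195.7) = 274.40 + 82.50 + 68.04 + 146.78 = 571.72
The controlling combination is 5, giving 571.72 kN.

571.72 kN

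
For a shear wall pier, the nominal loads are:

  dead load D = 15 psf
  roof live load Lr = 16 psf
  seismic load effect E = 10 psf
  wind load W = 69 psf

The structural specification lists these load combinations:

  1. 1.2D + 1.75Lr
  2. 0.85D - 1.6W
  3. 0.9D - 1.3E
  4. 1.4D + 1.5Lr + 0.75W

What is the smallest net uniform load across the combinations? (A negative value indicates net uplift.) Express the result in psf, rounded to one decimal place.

1. 1.2(15) + 1.75(16) = 46.0
2. 0.85(15) - 1.6(69) = -97.7
3. 0.9(15) - 1.3(10) = 0.5
4. 1.4(15) + 1.5(16) + 0.75(69) = 96.8
Combination 2 gives the minimum: -97.7 psf.

-97.7 psf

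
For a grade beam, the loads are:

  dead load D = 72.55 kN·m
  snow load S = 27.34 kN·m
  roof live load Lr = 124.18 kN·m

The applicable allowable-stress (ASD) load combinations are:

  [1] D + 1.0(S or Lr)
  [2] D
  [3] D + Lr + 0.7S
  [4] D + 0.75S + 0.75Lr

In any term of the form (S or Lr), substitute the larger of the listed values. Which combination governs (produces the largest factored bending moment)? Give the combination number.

(S or Lr) → Lr = 124.18 kN·m.
[1] 1.0(72.55) + 1.0(124.18) = 72.55 + 124.18 = 196.73
[2] 1.0(72.55) = 72.55
[3] 1.0(72.55) + 1.0(124.18) + 0.7(27.34) = 72.55 + 124.18 + 19.14 = 215.87
[4] 1.0(72.55) + 0.75(27.34) + 0.75(124.18) = 186.19
The largest value is 215.87 kN·m from combination 3.

Combination 3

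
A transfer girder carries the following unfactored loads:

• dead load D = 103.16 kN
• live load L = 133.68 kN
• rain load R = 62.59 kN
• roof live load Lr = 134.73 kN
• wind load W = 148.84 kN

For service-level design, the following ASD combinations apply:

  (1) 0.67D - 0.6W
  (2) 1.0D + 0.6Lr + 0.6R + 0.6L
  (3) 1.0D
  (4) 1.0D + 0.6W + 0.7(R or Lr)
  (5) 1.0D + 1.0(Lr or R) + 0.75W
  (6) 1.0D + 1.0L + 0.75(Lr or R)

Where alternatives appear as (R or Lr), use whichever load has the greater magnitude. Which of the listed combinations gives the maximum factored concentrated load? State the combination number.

Combination 5

(R or Lr) → Lr = 134.73 kN; (Lr or R) → Lr = 134.73 kN.
(1) 0.67(103.16) - 0.6(148.84) = -20.19
(2) 1.0(103.16) + 0.6(134.73) + 0.6(62.59) + 0.6(133.68) = 103.16 + 80.84 + 37.55 + 80.21 = 301.76
(3) 1.0(103.16) = 103.16
(4) 1.0(103.16) + 0.6(148.84) + 0.7(134.73) = 286.78
(5) 1.0(103.16) + 1.0(134.73) + 0.75(148.84) = 103.16 + 134.73 + 111.63 = 349.52
(6) 1.0(103.16) + 1.0(133.68) + 0.75(134.73) = 103.16 + 133.68 + 101.05 = 337.89
The largest value is 349.52 kN from combination 5.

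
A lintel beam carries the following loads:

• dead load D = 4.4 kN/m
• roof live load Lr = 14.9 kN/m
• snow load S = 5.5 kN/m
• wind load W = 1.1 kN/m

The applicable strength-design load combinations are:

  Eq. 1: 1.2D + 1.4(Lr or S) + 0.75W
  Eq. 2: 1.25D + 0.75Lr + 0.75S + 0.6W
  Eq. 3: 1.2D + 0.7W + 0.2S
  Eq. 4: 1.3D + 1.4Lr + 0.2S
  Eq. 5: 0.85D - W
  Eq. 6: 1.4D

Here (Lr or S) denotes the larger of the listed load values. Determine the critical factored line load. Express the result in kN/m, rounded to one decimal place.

27.7 kN/m

(Lr or S) → Lr = 14.9 kN/m.
Eq. 1: 1.2(4.4) + 1.4(14.9) + 0.75(1.1) = 5.3 + 20.9 + 0.8 = 27.0
Eq. 2: 1.25(4.4) + 0.75(14.9) + 0.75(5.5) + 0.6(1.1) = 5.5 + 11.2 + 4.1 + 0.7 = 21.5
Eq. 3: 1.2(4.4) + 0.7(1.1) + 0.2(5.5) = 5.3 + 0.8 + 1.1 = 7.2
Eq. 4: 1.3(4.4) + 1.4(14.9) + 0.2(5.5) = 5.7 + 20.9 + 1.1 = 27.7
Eq. 5: 0.85(4.4) - 1.0(1.1) = 3.7 - 1.1 = 2.6
Eq. 6: 1.4(4.4) = 6.2
Combination 4 governs: w_u = 27.7 kN/m.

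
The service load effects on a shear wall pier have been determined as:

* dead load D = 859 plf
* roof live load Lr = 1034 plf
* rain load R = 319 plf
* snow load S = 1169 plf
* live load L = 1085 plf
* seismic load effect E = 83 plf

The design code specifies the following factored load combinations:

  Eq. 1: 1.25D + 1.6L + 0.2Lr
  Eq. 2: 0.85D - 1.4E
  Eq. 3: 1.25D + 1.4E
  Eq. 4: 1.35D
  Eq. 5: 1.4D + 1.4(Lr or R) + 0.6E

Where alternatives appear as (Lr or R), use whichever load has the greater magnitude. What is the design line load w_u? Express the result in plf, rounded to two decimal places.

(Lr or R) → Lr = 1034 plf.
Eq. 1: 1.25(859) + 1.6(1085) + 0.2(1034) = 1073.75 + 1736.00 + 206.80 = 3016.55
Eq. 2: 0.85(859) - 1.4(83) = 730.15 - 116.20 = 613.95
Eq. 3: 1.25(859) + 1.4(83) = 1073.75 + 116.20 = 1189.95
Eq. 4: 1.35(859) = 1159.65
Eq. 5: 1.4(859) + 1.4(1034) + 0.6(83) = 1202.60 + 1447.60 + 49.80 = 2700.00
The controlling combination is 1, giving 3016.55 plf.

3016.55 plf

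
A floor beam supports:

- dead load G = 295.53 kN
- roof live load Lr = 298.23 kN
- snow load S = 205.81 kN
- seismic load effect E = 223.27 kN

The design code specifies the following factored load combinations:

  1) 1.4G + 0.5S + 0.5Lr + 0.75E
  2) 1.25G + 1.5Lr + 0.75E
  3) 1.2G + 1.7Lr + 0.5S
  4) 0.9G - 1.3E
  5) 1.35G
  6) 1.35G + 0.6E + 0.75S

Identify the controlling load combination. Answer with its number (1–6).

Combination 2

1) 1.4(295.53) + 0.5(205.81) + 0.5(298.23) + 0.75(223.27) = 833.21
2) 1.25(295.53) + 1.5(298.23) + 0.75(223.27) = 369.41 + 447.35 + 167.45 = 984.21
3) 1.2(295.53) + 1.7(298.23) + 0.5(205.81) = 964.53
4) 0.9(295.53) - 1.3(223.27) = 265.98 - 290.25 = -24.27
5) 1.35(295.53) = 398.97
6) 1.35(295.53) + 0.6(223.27) + 0.75(205.81) = 398.97 + 133.96 + 154.36 = 687.29
The largest value is 984.21 kN from combination 2.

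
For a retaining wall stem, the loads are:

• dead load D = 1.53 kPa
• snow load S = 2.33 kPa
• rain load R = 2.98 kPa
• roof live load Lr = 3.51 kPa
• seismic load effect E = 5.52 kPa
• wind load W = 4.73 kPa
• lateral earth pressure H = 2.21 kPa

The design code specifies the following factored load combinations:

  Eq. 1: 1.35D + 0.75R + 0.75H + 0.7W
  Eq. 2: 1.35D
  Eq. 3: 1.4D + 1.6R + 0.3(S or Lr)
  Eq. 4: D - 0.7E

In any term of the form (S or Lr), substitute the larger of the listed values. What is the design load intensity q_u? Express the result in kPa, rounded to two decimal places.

9.27 kPa

(S or Lr) → Lr = 3.51 kPa.
Eq. 1: 1.35(1.53) + 0.75(2.98) + 0.75(2.21) + 0.7(4.73) = 9.27
Eq. 2: 1.35(1.53) = 2.07
Eq. 3: 1.4(1.53) + 1.6(2.98) + 0.3(3.51) = 7.96
Eq. 4: 1.0(1.53) - 0.7(5.52) = -2.33
Combination 1 governs: q_u = 9.27 kPa.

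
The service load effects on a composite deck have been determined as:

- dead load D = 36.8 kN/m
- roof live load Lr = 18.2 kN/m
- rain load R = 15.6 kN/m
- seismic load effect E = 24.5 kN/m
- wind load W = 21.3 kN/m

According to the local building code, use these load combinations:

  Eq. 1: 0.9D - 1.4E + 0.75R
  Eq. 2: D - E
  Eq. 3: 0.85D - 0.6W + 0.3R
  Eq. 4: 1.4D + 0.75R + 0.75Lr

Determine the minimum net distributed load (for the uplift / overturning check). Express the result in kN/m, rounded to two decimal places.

Eq. 1: 0.9(36.8) - 1.4(24.5) + 0.75(15.6) = 10.52
Eq. 2: 1.0(36.8) - 1.0(24.5) = 12.30
Eq. 3: 0.85(36.8) - 0.6(21.3) + 0.3(15.6) = 23.18
Eq. 4: 1.4(36.8) + 0.75(15.6) + 0.75(18.2) = 76.87
Combination 1 gives the minimum: 10.52 kN/m.

10.52 kN/m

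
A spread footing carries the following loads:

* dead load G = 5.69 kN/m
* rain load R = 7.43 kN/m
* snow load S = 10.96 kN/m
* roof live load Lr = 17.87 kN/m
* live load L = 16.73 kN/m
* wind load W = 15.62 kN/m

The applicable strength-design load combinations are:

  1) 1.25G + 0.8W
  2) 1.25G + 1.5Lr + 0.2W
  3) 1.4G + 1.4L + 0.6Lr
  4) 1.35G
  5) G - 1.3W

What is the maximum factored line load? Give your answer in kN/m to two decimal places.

1) 1.25(5.69) + 0.8(15.62) = 19.61
2) 1.25(5.69) + 1.5(17.87) + 0.2(15.62) = 37.04
3) 1.4(5.69) + 1.4(16.73) + 0.6(17.87) = 42.11
4) 1.35(5.69) = 7.68
5) 1.0(5.69) - 1.3(15.62) = -14.62
The controlling combination is 3, giving 42.11 kN/m.

42.11 kN/m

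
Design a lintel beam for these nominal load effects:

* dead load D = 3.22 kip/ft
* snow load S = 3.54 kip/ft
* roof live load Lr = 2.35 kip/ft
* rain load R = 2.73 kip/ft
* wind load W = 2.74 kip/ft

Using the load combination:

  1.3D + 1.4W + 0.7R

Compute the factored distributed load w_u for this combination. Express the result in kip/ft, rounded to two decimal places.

9.93 kip/ft

1.3(3.22) + 1.4(2.74) + 0.7(2.73) = 9.93
w_u = 9.93 kip/ft.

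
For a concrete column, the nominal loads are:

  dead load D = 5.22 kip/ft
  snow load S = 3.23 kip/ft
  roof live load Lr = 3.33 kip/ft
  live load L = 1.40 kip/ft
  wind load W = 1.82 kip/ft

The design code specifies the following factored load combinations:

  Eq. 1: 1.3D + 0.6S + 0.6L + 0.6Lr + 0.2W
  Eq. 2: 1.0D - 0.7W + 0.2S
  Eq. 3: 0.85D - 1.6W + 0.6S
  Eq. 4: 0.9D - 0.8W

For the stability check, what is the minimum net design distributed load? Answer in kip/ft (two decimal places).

3.24 kip/ft

Eq. 1: 1.3(5.22) + 0.6(3.23) + 0.6(1.40) + 0.6(3.33) + 0.2(1.82) = 6.79 + 1.94 + 0.84 + 2.00 + 0.36 = 11.93
Eq. 2: 1.0(5.22) - 0.7(1.82) + 0.2(3.23) = 4.59
Eq. 3: 0.85(5.22) - 1.6(1.82) + 0.6(3.23) = 3.46
Eq. 4: 0.9(5.22) - 0.8(1.82) = 4.70 - 1.46 = 3.24
Combination 4 gives the minimum: 3.24 kip/ft.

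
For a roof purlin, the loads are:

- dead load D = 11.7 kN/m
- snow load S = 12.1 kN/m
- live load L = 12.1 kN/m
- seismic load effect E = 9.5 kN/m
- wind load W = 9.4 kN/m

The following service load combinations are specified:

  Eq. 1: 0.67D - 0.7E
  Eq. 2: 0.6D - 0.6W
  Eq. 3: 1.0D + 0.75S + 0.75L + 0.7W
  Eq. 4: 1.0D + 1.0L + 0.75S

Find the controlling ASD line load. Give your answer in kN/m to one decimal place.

Eq. 1: 0.67(11.7) - 0.7(9.5) = 1.2
Eq. 2: 0.6(11.7) - 0.6(9.4) = 1.4
Eq. 3: 1.0(11.7) + 0.75(12.1) + 0.75(12.1) + 0.7(9.4) = 36.4
Eq. 4: 1.0(11.7) + 1.0(12.1) + 0.75(12.1) = 32.9
The controlling combination is 3, giving 36.4 kN/m.

36.4 kN/m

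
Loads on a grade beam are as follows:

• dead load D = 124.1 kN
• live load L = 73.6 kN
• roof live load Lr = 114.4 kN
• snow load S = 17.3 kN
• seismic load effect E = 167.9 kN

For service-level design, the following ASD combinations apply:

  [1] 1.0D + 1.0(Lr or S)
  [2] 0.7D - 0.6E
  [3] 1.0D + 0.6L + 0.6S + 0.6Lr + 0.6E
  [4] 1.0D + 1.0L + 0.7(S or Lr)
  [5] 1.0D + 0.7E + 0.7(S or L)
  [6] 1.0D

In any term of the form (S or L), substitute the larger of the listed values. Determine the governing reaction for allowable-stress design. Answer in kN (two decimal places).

(Lr or S) → Lr = 114.4 kN; (S or Lr) → Lr = 114.4 kN; (S or L) → L = 73.6 kN.
[1] 1.0(124.1) + 1.0(114.4) = 124.10 + 114.40 = 238.50
[2] 0.7(124.1) - 0.6(167.9) = 86.87 - 100.74 = -13.87
[3] 1.0(124.1) + 0.6(73.6) + 0.6(17.3) + 0.6(114.4) + 0.6(167.9) = 124.10 + 44.16 + 10.38 + 68.64 + 100.74 = 348.02
[4] 1.0(124.1) + 1.0(73.6) + 0.7(114.4) = 124.10 + 73.60 + 80.08 = 277.78
[5] 1.0(124.1) + 0.7(167.9) + 0.7(73.6) = 124.10 + 117.53 + 51.52 = 293.15
[6] 1.0(124.1) = 124.10
The controlling combination is 3, giving 348.02 kN.

348.02 kN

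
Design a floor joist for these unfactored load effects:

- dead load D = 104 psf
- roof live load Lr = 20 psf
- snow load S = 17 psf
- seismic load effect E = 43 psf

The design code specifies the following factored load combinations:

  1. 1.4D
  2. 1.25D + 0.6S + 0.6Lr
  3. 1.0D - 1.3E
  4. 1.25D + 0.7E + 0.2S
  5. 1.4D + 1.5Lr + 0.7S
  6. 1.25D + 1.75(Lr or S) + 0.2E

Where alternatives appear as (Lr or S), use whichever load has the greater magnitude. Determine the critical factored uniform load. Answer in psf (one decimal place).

(Lr or S) → Lr = 20 psf.
1. 1.4(104) = 145.6
2. 1.25(104) + 0.6(17) + 0.6(20) = 130.0 + 10.2 + 12.0 = 152.2
3. 1.0(104) - 1.3(43) = 104.0 - 55.9 = 48.1
4. 1.25(104) + 0.7(43) + 0.2(17) = 130.0 + 30.1 + 3.4 = 163.5
5. 1.4(104) + 1.5(20) + 0.7(17) = 145.6 + 30.0 + 11.9 = 187.5
6. 1.25(104) + 1.75(20) + 0.2(43) = 130.0 + 35.0 + 8.6 = 173.6
The controlling combination is 5, giving 187.5 psf.

187.5 psf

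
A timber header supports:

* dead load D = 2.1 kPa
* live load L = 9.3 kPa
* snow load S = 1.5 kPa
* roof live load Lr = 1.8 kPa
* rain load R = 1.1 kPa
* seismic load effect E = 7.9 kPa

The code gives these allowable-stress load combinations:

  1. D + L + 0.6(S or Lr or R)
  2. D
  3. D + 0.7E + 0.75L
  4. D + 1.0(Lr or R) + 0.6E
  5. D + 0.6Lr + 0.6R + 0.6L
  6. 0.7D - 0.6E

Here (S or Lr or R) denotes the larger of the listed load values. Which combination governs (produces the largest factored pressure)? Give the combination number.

(S or Lr or R) → Lr = 1.8 kPa; (Lr or R) → Lr = 1.8 kPa.
1. 1.0(2.1) + 1.0(9.3) + 0.6(1.8) = 2.1 + 9.3 + 1.1 = 12.5
2. 1.0(2.1) = 2.1
3. 1.0(2.1) + 0.7(7.9) + 0.75(9.3) = 2.1 + 5.5 + 7.0 = 14.6
4. 1.0(2.1) + 1.0(1.8) + 0.6(7.9) = 2.1 + 1.8 + 4.7 = 8.6
5. 1.0(2.1) + 0.6(1.8) + 0.6(1.1) + 0.6(9.3) = 9.4
6. 0.7(2.1) - 0.6(7.9) = -3.3
The largest value is 14.6 kPa from combination 3.

Combination 3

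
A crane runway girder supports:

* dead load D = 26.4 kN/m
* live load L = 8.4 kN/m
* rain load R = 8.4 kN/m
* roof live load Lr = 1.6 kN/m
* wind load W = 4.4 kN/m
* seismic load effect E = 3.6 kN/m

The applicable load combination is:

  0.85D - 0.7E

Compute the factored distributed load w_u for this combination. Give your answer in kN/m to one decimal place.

0.85(26.4) - 0.7(3.6) = 19.9
w_u = 19.9 kN/m.

19.9 kN/m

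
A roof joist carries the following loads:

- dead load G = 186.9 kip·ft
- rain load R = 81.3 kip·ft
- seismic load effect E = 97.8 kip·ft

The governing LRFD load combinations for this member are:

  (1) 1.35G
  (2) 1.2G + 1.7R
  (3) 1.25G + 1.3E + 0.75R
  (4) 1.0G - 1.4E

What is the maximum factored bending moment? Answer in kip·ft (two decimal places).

(1) 1.35(186.9) = 252.32
(2) 1.2(186.9) + 1.7(81.3) = 224.28 + 138.21 = 362.49
(3) 1.25(186.9) + 1.3(97.8) + 0.75(81.3) = 421.74
(4) 1.0(186.9) - 1.4(97.8) = 186.90 - 136.92 = 49.98
Combination 3 governs: M_u = 421.74 kip·ft.

421.74 kip·ft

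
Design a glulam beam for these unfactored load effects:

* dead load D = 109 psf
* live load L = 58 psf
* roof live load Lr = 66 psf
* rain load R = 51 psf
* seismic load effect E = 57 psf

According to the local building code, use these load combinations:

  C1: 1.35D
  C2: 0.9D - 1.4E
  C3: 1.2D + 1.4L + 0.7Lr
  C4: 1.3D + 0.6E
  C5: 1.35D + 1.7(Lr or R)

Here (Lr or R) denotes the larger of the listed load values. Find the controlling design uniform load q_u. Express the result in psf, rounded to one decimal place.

(Lr or R) → Lr = 66 psf.
C1: 1.35(109) = 147.2
C2: 0.9(109) - 1.4(57) = 18.3
C3: 1.2(109) + 1.4(58) + 0.7(66) = 258.2
C4: 1.3(109) + 0.6(57) = 175.9
C5: 1.35(109) + 1.7(66) = 259.4
Combination 5 governs: q_u = 259.4 psf.

259.4 psf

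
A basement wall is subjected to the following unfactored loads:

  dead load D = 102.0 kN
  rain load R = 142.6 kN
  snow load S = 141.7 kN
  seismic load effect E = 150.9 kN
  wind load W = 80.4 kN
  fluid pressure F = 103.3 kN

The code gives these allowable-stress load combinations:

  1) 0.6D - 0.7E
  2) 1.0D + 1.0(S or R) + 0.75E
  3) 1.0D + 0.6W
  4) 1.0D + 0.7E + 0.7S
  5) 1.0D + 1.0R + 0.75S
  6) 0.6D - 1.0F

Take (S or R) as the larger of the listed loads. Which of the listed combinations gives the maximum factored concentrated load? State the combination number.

Combination 2

(S or R) → R = 142.6 kN.
1) 0.6(102.0) - 0.7(150.9) = 61.20 - 105.63 = -44.43
2) 1.0(102.0) + 1.0(142.6) + 0.75(150.9) = 102.00 + 142.60 + 113.18 = 357.78
3) 1.0(102.0) + 0.6(80.4) = 102.00 + 48.24 = 150.24
4) 1.0(102.0) + 0.7(150.9) + 0.7(141.7) = 102.00 + 105.63 + 99.19 = 306.82
5) 1.0(102.0) + 1.0(142.6) + 0.75(141.7) = 102.00 + 142.60 + 106.28 = 350.88
6) 0.6(102.0) - 1.0(103.3) = 61.20 - 103.30 = -42.10
The largest value is 357.78 kN from combination 2.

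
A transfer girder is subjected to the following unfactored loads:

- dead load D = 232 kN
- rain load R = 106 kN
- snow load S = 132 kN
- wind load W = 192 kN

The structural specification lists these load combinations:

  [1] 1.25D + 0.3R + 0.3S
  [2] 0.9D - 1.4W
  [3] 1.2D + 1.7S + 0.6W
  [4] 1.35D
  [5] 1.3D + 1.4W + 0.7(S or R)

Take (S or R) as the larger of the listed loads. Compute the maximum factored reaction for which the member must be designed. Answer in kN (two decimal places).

662.80 kN

(S or R) → S = 132 kN.
[1] 1.25(232) + 0.3(106) + 0.3(132) = 290.00 + 31.80 + 39.60 = 361.40
[2] 0.9(232) - 1.4(192) = 208.80 - 268.80 = -60.00
[3] 1.2(232) + 1.7(132) + 0.6(192) = 278.40 + 224.40 + 115.20 = 618.00
[4] 1.35(232) = 313.20
[5] 1.3(232) + 1.4(192) + 0.7(132) = 301.60 + 268.80 + 92.40 = 662.80
The controlling combination is 5, giving 662.80 kN.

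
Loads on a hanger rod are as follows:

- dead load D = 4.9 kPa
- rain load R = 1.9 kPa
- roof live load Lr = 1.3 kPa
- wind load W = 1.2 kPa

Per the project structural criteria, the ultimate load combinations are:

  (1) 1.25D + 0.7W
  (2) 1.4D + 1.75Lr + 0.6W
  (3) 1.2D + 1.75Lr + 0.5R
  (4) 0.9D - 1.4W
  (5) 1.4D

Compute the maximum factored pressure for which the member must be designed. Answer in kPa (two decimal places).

(1) 1.25(4.9) + 0.7(1.2) = 6.97
(2) 1.4(4.9) + 1.75(1.3) + 0.6(1.2) = 9.86
(3) 1.2(4.9) + 1.75(1.3) + 0.5(1.9) = 9.11
(4) 0.9(4.9) - 1.4(1.2) = 2.73
(5) 1.4(4.9) = 6.86
The controlling combination is 2, giving 9.86 kPa.

9.86 kPa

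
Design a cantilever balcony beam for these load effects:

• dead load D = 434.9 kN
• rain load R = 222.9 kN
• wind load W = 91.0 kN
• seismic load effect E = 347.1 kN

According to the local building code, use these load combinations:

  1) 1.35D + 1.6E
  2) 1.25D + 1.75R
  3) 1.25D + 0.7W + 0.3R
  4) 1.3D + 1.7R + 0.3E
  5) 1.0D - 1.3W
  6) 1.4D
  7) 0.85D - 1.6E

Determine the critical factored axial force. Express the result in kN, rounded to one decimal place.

1142.5 kN

1) 1.35(434.9) + 1.6(347.1) = 587.1 + 555.4 = 1142.5
2) 1.25(434.9) + 1.75(222.9) = 543.6 + 390.1 = 933.7
3) 1.25(434.9) + 0.7(91.0) + 0.3(222.9) = 543.6 + 63.7 + 66.9 = 674.2
4) 1.3(434.9) + 1.7(222.9) + 0.3(347.1) = 565.4 + 378.9 + 104.1 = 1048.4
5) 1.0(434.9) - 1.3(91.0) = 434.9 - 118.3 = 316.6
6) 1.4(434.9) = 608.9
7) 0.85(434.9) - 1.6(347.1) = 369.7 - 555.4 = -185.7
Maximum is from combination 1.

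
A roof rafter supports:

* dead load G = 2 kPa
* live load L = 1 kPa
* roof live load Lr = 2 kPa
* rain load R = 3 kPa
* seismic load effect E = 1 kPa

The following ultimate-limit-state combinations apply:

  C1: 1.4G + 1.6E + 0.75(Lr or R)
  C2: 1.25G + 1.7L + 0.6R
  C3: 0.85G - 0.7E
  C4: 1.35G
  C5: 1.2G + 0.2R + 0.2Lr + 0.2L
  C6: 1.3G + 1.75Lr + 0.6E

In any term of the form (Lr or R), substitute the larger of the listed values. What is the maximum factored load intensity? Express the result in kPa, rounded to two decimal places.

6.70 kPa

(Lr or R) → R = 3 kPa.
C1: 1.4(2) + 1.6(1) + 0.75(3) = 6.65
C2: 1.25(2) + 1.7(1) + 0.6(3) = 6.00
C3: 0.85(2) - 0.7(1) = 1.00
C4: 1.35(2) = 2.70
C5: 1.2(2) + 0.2(3) + 0.2(2) + 0.2(1) = 3.60
C6: 1.3(2) + 1.75(2) + 0.6(1) = 6.70
Combination 6 governs: q_u = 6.70 kPa.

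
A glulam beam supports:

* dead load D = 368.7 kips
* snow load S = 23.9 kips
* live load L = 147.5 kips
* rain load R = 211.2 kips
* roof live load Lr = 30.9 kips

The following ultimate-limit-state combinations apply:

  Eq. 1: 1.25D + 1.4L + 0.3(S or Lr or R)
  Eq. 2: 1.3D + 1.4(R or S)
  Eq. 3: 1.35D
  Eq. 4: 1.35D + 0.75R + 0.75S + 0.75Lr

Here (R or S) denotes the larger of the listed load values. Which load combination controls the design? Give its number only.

Combination 2

(S or Lr or R) → R = 211.2 kips; (R or S) → R = 211.2 kips.
Eq. 1: 1.25(368.7) + 1.4(147.5) + 0.3(211.2) = 730.7
Eq. 2: 1.3(368.7) + 1.4(211.2) = 479.3 + 295.7 = 775.0
Eq. 3: 1.35(368.7) = 497.7
Eq. 4: 1.35(368.7) + 0.75(211.2) + 0.75(23.9) + 0.75(30.9) = 497.7 + 158.4 + 17.9 + 23.2 = 697.2
The largest value is 775.0 kips from combination 2.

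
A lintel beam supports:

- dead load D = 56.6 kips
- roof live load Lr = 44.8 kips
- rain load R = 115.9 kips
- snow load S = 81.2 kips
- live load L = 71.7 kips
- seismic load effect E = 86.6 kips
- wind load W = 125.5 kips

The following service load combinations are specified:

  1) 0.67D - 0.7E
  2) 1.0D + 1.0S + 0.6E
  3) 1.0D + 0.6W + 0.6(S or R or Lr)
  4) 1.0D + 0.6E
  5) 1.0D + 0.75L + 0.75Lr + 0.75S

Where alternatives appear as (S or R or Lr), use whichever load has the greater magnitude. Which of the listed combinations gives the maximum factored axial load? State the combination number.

(S or R or Lr) → R = 115.9 kips.
1) 0.67(56.6) - 0.7(86.6) = -22.7
2) 1.0(56.6) + 1.0(81.2) + 0.6(86.6) = 189.8
3) 1.0(56.6) + 0.6(125.5) + 0.6(115.9) = 201.4
4) 1.0(56.6) + 0.6(86.6) = 108.6
5) 1.0(56.6) + 0.75(71.7) + 0.75(44.8) + 0.75(81.2) = 204.9
The largest value is 204.9 kips from combination 5.

Combination 5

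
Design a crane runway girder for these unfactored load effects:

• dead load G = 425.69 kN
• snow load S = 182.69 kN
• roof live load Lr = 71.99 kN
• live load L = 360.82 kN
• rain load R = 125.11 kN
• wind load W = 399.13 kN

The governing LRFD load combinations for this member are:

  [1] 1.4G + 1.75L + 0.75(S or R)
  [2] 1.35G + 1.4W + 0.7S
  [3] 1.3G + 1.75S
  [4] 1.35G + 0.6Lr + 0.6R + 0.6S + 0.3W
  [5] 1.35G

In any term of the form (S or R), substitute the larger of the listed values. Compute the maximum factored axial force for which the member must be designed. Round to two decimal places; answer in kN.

1364.42 kN

(S or R) → S = 182.69 kN.
[1] 1.4(425.69) + 1.75(360.82) + 0.75(182.69) = 1364.42
[2] 1.35(425.69) + 1.4(399.13) + 0.7(182.69) = 1261.35
[3] 1.3(425.69) + 1.75(182.69) = 873.10
[4] 1.35(425.69) + 0.6(71.99) + 0.6(125.11) + 0.6(182.69) + 0.3(399.13) = 574.68 + 43.19 + 75.07 + 109.61 + 119.74 = 922.29
[5] 1.35(425.69) = 574.68
Combination 1 governs: N_u = 1364.42 kN.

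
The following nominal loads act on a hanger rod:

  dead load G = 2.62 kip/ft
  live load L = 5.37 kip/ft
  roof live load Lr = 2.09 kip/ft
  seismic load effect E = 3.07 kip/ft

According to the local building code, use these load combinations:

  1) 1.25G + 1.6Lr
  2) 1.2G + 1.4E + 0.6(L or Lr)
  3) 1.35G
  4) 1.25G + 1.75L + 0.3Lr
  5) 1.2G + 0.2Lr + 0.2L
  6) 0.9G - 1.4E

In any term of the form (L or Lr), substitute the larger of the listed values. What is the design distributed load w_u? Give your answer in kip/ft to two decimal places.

13.30 kip/ft

(L or Lr) → L = 5.37 kip/ft.
1) 1.25(2.62) + 1.6(2.09) = 3.28 + 3.34 = 6.62
2) 1.2(2.62) + 1.4(3.07) + 0.6(5.37) = 3.14 + 4.30 + 3.22 = 10.66
3) 1.35(2.62) = 3.54
4) 1.25(2.62) + 1.75(5.37) + 0.3(2.09) = 13.30
5) 1.2(2.62) + 0.2(2.09) + 0.2(5.37) = 4.64
6) 0.9(2.62) - 1.4(3.07) = 2.36 - 4.30 = -1.94
Combination 4 governs: w_u = 13.30 kip/ft.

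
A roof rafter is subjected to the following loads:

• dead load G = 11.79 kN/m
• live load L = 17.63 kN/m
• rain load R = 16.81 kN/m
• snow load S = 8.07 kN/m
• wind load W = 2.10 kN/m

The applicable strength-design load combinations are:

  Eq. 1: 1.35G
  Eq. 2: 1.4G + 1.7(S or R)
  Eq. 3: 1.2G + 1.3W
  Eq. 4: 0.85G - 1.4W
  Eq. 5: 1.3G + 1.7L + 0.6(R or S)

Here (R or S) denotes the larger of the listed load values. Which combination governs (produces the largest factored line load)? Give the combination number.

Combination 5

(S or R) → R = 16.81 kN/m; (R or S) → R = 16.81 kN/m.
Eq. 1: 1.35(11.79) = 15.92
Eq. 2: 1.4(11.79) + 1.7(16.81) = 45.08
Eq. 3: 1.2(11.79) + 1.3(2.10) = 16.88
Eq. 4: 0.85(11.79) - 1.4(2.10) = 7.08
Eq. 5: 1.3(11.79) + 1.7(17.63) + 0.6(16.81) = 55.38
The largest value is 55.38 kN/m from combination 5.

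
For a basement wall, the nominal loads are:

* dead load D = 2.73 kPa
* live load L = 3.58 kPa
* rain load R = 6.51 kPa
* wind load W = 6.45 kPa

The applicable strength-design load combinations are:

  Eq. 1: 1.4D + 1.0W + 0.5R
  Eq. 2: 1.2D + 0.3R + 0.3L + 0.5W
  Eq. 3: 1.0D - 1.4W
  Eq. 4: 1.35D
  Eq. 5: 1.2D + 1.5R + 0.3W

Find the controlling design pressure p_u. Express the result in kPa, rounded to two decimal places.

Eq. 1: 1.4(2.73) + 1.0(6.45) + 0.5(6.51) = 13.53
Eq. 2: 1.2(2.73) + 0.3(6.51) + 0.3(3.58) + 0.5(6.45) = 9.53
Eq. 3: 1.0(2.73) - 1.4(6.45) = -6.30
Eq. 4: 1.35(2.73) = 3.69
Eq. 5: 1.2(2.73) + 1.5(6.51) + 0.3(6.45) = 14.98
The controlling combination is 5, giving 14.98 kPa.

14.98 kPa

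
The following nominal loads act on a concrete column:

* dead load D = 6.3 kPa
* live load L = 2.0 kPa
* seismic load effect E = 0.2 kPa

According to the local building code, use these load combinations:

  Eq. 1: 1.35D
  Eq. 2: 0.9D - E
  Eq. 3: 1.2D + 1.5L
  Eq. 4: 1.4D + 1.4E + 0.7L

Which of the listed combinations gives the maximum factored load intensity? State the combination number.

Eq. 1: 1.35(6.3) = 8.51
Eq. 2: 0.9(6.3) - 1.0(0.2) = 5.47
Eq. 3: 1.2(6.3) + 1.5(2.0) = 10.56
Eq. 4: 1.4(6.3) + 1.4(0.2) + 0.7(2.0) = 10.50
The largest value is 10.56 kPa from combination 3.

Combination 3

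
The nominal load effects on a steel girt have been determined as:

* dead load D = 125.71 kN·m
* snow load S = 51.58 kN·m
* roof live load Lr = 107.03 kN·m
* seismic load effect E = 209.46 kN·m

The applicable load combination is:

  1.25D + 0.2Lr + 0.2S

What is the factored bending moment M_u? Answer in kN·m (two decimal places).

1.25(125.71) + 0.2(107.03) + 0.2(51.58) = 188.86
M_u = 188.86 kN·m.

188.86 kN·m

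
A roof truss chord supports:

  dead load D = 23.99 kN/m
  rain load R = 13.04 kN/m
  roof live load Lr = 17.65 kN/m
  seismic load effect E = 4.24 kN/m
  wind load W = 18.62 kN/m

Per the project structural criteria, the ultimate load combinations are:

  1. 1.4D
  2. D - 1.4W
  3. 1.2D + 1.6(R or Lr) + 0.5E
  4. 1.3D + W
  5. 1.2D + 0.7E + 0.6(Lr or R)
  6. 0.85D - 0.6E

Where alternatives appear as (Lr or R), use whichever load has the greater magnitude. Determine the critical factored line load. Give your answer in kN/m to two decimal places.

(R or Lr) → Lr = 17.65 kN/m; (Lr or R) → Lr = 17.65 kN/m.
1. 1.4(23.99) = 33.59
2. 1.0(23.99) - 1.4(18.62) = 23.99 - 26.07 = -2.08
3. 1.2(23.99) + 1.6(17.65) + 0.5(4.24) = 28.79 + 28.24 + 2.12 = 59.15
4. 1.3(23.99) + 1.0(18.62) = 31.19 + 18.62 = 49.81
5. 1.2(23.99) + 0.7(4.24) + 0.6(17.65) = 28.79 + 2.97 + 10.59 = 42.35
6. 0.85(23.99) - 0.6(4.24) = 20.39 - 2.54 = 17.85
The controlling combination is 3, giving 59.15 kN/m.

59.15 kN/m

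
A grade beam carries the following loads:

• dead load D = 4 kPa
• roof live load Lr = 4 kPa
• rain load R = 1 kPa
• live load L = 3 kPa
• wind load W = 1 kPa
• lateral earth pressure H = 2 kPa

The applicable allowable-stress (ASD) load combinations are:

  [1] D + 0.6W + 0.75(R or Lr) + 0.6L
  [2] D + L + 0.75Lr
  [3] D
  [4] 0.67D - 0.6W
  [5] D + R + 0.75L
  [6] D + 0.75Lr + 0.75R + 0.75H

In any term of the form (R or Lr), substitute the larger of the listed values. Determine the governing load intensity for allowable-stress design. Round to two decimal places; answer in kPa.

10.00 kPa

(R or Lr) → Lr = 4 kPa.
[1] 1.0(4) + 0.6(1) + 0.75(4) + 0.6(3) = 4.00 + 0.60 + 3.00 + 1.80 = 9.40
[2] 1.0(4) + 1.0(3) + 0.75(4) = 4.00 + 3.00 + 3.00 = 10.00
[3] 1.0(4) = 4.00
[4] 0.67(4) - 0.6(1) = 2.68 - 0.60 = 2.08
[5] 1.0(4) + 1.0(1) + 0.75(3) = 4.00 + 1.00 + 2.25 = 7.25
[6] 1.0(4) + 0.75(4) + 0.75(1) + 0.75(2) = 4.00 + 3.00 + 0.75 + 1.50 = 9.25
The controlling combination is 2, giving 10.00 kPa.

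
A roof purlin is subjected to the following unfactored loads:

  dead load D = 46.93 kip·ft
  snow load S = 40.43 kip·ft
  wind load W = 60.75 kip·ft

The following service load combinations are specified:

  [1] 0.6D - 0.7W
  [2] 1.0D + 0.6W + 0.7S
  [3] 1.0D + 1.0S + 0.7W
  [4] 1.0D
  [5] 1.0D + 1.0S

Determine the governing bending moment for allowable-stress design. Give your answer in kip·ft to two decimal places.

129.89 kip·ft

[1] 0.6(46.93) - 0.7(60.75) = 28.16 - 42.53 = -14.37
[2] 1.0(46.93) + 0.6(60.75) + 0.7(40.43) = 46.93 + 36.45 + 28.30 = 111.68
[3] 1.0(46.93) + 1.0(40.43) + 0.7(60.75) = 46.93 + 40.43 + 42.53 = 129.89
[4] 1.0(46.93) = 46.93
[5] 1.0(46.93) + 1.0(40.43) = 46.93 + 40.43 = 87.36
Combination 3 governs: M = 129.89 kip·ft.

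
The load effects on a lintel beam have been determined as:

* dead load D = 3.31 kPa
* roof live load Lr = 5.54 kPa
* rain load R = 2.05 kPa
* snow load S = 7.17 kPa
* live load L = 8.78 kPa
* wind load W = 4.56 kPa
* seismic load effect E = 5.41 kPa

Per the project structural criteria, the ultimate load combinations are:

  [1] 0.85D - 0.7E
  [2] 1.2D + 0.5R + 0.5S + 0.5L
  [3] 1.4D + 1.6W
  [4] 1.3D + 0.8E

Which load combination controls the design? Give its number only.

[1] 0.85(3.31) - 0.7(5.41) = -0.97
[2] 1.2(3.31) + 0.5(2.05) + 0.5(7.17) + 0.5(8.78) = 12.97
[3] 1.4(3.31) + 1.6(4.56) = 4.63 + 7.30 = 11.93
[4] 1.3(3.31) + 0.8(5.41) = 4.30 + 4.33 = 8.63
The largest value is 12.97 kPa from combination 2.

Combination 2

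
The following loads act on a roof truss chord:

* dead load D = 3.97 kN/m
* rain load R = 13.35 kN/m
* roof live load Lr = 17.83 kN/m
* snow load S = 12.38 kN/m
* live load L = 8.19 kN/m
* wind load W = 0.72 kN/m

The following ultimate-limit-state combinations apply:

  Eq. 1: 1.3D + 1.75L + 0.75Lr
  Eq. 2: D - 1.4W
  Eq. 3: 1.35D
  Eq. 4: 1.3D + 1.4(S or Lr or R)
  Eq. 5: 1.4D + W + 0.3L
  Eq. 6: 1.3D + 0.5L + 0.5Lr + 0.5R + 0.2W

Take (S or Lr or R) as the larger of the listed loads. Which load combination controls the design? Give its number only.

Combination 1

(S or Lr or R) → Lr = 17.83 kN/m.
Eq. 1: 1.3(3.97) + 1.75(8.19) + 0.75(17.83) = 32.87
Eq. 2: 1.0(3.97) - 1.4(0.72) = 3.97 - 1.01 = 2.96
Eq. 3: 1.35(3.97) = 5.36
Eq. 4: 1.3(3.97) + 1.4(17.83) = 5.16 + 24.96 = 30.12
Eq. 5: 1.4(3.97) + 1.0(0.72) + 0.3(8.19) = 5.56 + 0.72 + 2.46 = 8.74
Eq. 6: 1.3(3.97) + 0.5(8.19) + 0.5(17.83) + 0.5(13.35) + 0.2(0.72) = 24.99
The largest value is 32.87 kN/m from combination 1.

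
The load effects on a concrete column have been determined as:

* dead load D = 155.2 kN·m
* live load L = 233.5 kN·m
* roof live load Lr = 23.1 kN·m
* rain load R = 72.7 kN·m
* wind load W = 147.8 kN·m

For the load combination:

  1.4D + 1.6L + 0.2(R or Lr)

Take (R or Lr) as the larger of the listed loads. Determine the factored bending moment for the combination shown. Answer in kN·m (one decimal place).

605.4 kN·m

(R or Lr) → R = 72.7 kN·m.
1.4(155.2) + 1.6(233.5) + 0.2(72.7) = 217.3 + 373.6 + 14.5 = 605.4
M_u = 605.4 kN·m.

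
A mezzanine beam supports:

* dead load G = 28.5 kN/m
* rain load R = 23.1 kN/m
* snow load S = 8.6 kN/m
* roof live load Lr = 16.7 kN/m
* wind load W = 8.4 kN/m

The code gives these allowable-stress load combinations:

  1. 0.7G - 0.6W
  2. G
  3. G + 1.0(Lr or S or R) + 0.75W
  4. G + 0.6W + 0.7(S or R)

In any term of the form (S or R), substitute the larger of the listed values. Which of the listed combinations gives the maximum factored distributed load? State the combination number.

(Lr or S or R) → R = 23.1 kN/m; (S or R) → R = 23.1 kN/m.
1. 0.7(28.5) - 0.6(8.4) = 14.9
2. 1.0(28.5) = 28.5
3. 1.0(28.5) + 1.0(23.1) + 0.75(8.4) = 28.5 + 23.1 + 6.3 = 57.9
4. 1.0(28.5) + 0.6(8.4) + 0.7(23.1) = 28.5 + 5.0 + 16.2 = 49.7
The largest value is 57.9 kN/m from combination 3.

Combination 3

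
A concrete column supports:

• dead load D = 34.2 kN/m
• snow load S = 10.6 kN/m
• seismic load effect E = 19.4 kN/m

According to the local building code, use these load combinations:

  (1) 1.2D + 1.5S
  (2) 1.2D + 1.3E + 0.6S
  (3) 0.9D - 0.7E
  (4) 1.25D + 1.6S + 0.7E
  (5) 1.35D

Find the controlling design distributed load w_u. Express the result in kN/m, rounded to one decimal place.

73.3 kN/m

(1) 1.2(34.2) + 1.5(10.6) = 56.9
(2) 1.2(34.2) + 1.3(19.4) + 0.6(10.6) = 72.6
(3) 0.9(34.2) - 0.7(19.4) = 17.2
(4) 1.25(34.2) + 1.6(10.6) + 0.7(19.4) = 73.3
(5) 1.35(34.2) = 46.2
The controlling combination is 4, giving 73.3 kN/m.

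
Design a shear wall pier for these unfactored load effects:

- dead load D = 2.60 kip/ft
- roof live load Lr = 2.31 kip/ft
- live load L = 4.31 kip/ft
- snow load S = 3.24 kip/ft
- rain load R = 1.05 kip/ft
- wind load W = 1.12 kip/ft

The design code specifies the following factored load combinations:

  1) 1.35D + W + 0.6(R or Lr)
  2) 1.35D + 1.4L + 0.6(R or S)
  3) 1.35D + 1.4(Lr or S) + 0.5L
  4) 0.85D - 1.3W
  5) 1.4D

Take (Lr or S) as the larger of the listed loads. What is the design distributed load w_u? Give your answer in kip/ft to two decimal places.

(R or Lr) → Lr = 2.31 kip/ft; (R or S) → S = 3.24 kip/ft; (Lr or S) → S = 3.24 kip/ft.
1) 1.35(2.60) + 1.0(1.12) + 0.6(2.31) = 3.51 + 1.12 + 1.39 = 6.02
2) 1.35(2.60) + 1.4(4.31) + 0.6(3.24) = 11.49
3) 1.35(2.60) + 1.4(3.24) + 0.5(4.31) = 10.20
4) 0.85(2.60) - 1.3(1.12) = 2.21 - 1.46 = 0.75
5) 1.4(2.60) = 3.64
Maximum is from combination 2.

11.49 kip/ft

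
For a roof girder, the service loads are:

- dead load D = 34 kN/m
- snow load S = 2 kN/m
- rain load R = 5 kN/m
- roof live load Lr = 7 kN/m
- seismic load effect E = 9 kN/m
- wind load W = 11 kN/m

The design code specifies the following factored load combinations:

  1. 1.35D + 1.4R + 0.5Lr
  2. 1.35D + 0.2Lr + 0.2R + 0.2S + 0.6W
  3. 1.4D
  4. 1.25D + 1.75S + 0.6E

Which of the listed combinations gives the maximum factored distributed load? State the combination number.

1. 1.35(34) + 1.4(5) + 0.5(7) = 45.9 + 7.0 + 3.5 = 56.4
2. 1.35(34) + 0.2(7) + 0.2(5) + 0.2(2) + 0.6(11) = 45.9 + 1.4 + 1.0 + 0.4 + 6.6 = 55.3
3. 1.4(34) = 47.6
4. 1.25(34) + 1.75(2) + 0.6(9) = 42.5 + 3.5 + 5.4 = 51.4
The largest value is 56.4 kN/m from combination 1.

Combination 1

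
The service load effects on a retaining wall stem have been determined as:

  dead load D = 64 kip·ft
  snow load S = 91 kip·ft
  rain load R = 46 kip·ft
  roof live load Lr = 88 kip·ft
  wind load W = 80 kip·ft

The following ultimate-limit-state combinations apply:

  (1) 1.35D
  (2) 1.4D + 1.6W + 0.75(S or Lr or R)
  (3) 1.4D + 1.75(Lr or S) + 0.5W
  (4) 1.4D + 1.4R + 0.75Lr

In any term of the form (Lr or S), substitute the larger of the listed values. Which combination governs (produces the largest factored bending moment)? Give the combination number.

(S or Lr or R) → S = 91 kip·ft; (Lr or S) → S = 91 kip·ft.
(1) 1.35(64) = 86.4
(2) 1.4(64) + 1.6(80) + 0.75(91) = 89.6 + 128.0 + 68.3 = 285.9
(3) 1.4(64) + 1.75(91) + 0.5(80) = 89.6 + 159.3 + 40.0 = 288.9
(4) 1.4(64) + 1.4(46) + 0.75(88) = 89.6 + 64.4 + 66.0 = 220.0
The largest value is 288.9 kip·ft from combination 3.

Combination 3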